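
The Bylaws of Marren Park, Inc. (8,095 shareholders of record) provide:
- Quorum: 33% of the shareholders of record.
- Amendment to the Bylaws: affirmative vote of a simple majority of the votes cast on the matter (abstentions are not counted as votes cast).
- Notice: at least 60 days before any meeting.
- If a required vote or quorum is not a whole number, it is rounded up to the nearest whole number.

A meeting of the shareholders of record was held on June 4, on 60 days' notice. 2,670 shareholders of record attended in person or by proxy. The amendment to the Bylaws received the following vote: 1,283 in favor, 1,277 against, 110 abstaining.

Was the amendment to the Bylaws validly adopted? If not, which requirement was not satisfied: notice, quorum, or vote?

Invalid — quorum requirement not satisfied.

Notice: 60 days given; 60 required. Satisfied.
Quorum: 33% of 8,095 = 2,671.35, rounded up to 2,672; 2,670 present. Not satisfied.
Vote: requires a majority of the votes cast (2,670 − 110 abstaining = 2,560); a majority of 2560 is 1281, so 1,281 needed; 1,283 in favor. Satisfied.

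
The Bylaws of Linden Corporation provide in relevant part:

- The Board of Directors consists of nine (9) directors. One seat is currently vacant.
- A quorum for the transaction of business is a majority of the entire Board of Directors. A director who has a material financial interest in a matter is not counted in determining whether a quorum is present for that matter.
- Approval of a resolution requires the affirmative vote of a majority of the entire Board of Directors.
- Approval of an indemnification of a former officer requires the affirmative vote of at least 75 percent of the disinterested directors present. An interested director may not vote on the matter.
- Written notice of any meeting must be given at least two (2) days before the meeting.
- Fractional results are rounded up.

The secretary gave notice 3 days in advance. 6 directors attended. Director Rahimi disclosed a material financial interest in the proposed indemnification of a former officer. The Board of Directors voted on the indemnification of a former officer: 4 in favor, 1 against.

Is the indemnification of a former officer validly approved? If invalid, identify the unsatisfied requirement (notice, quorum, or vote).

Valid — all requirements satisfied.

Notice: 3 days given; 2 required (3 ≥ 2). Satisfied.
Quorum: 6 present, but the 1 interested director does not count, leaving 5. Quorum is 5. Satisfied.
Vote: the indemnification of a former officer requires three-fourths of the disinterested directors present (6 − 1 = 5). 3/4 of 5 = 3.75, rounded up to 4, so 4 affirmative votes are needed; 4 voted in favor. Satisfied.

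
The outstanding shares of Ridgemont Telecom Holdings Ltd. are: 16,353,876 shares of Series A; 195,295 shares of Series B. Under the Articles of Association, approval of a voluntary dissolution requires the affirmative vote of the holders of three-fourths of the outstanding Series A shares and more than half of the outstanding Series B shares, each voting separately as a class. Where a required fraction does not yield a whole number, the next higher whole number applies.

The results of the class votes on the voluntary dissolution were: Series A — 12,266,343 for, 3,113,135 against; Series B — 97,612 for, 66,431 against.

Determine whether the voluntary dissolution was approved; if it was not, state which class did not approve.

Series A: 3/4 of 16353876 = 12265407; 12,265,407 required, 12,266,343 in favor — approved.
Series B: a majority of 195295 is 97648; 97,648 required, 97,612 in favor — not approved.

Not approved — the Series B shares did not give the required vote.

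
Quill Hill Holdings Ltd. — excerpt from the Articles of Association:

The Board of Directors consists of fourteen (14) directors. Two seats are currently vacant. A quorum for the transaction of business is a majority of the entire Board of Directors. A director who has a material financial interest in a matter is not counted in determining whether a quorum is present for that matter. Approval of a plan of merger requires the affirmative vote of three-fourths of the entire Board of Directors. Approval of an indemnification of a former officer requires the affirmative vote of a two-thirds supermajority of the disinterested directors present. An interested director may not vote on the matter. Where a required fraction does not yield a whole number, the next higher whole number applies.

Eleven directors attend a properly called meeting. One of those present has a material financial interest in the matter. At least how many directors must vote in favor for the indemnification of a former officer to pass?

The indemnification of a former officer requires two-thirds of the disinterested directors present (11 − 1 = 10).
2/3 of 10 = 6.67, rounded up to 7.

7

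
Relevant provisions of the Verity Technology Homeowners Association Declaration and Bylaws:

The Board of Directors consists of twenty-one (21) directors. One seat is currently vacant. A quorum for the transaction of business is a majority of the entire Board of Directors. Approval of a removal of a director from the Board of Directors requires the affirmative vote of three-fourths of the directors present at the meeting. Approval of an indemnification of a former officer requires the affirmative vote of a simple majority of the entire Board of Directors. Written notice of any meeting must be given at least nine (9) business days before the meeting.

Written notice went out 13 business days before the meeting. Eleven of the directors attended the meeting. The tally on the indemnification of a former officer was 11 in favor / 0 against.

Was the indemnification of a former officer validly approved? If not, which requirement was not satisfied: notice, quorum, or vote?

Notice: 13 business days given; 9 required (13 ≥ 9). Satisfied.
Quorum: 11 present; quorum is 11. Satisfied.
Vote: the indemnification of a former officer requires a majority of the entire Board of Directors (21). A majority of 21 is 11, so 11 affirmative votes are needed; 11 voted in favor. Satisfied.

Valid — all requirements satisfied.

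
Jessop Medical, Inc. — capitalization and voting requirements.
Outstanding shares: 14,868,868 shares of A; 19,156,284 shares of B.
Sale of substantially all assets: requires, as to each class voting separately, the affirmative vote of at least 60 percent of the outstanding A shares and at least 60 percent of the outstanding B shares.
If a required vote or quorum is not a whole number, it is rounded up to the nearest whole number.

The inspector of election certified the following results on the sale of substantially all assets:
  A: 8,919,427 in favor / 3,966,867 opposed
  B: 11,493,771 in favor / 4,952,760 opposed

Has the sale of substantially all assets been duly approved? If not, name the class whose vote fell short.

Not approved — the A shares did not give the required vote.

A: 3/5 of 14868868 = 8921320.80, rounded up to 8921321; 8,921,321 required, 8,919,427 in favor — not approved.
B: 3/5 of 19156284 = 11493770.40, rounded up to 11493771; 11,493,771 required, 11,493,771 in favor — approved.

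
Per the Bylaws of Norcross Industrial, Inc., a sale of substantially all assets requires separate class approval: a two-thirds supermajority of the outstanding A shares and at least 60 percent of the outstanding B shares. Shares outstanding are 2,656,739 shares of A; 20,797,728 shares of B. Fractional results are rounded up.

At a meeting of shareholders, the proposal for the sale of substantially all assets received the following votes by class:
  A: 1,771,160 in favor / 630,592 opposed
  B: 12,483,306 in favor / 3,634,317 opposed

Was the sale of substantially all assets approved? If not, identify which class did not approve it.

A: 2/3 of 2656739 = 1771159.33, rounded up to 1771160; 1,771,160 required, 1,771,160 in favor — approved.
B: 3/5 of 20797728 = 12478636.80, rounded up to 12478637; 12,478,637 required, 12,483,306 in favor — approved.

Approved — every class gave the required vote.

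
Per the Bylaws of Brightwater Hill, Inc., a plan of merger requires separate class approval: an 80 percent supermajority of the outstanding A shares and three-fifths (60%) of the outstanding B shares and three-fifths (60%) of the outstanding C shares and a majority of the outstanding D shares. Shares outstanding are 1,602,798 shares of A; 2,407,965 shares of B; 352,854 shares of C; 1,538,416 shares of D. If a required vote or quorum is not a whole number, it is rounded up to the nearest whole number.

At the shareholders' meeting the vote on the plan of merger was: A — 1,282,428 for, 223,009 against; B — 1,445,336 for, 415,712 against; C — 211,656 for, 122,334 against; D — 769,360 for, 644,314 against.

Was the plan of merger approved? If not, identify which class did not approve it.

A: 4/5 of 1602798 = 1282238.40, rounded up to 1282239; 1,282,239 required, 1,282,428 in favor — approved.
B: 3/5 of 2407965 = 1444779; 1,444,779 required, 1,445,336 in favor — approved.
C: 3/5 of 352854 = 211712.40, rounded up to 211713; 211,713 required, 211,656 in favor — not approved.
D: a majority of 1538416 is 769209; 769,209 required, 769,360 in favor — approved.

Not approved — the C shares did not give the required vote.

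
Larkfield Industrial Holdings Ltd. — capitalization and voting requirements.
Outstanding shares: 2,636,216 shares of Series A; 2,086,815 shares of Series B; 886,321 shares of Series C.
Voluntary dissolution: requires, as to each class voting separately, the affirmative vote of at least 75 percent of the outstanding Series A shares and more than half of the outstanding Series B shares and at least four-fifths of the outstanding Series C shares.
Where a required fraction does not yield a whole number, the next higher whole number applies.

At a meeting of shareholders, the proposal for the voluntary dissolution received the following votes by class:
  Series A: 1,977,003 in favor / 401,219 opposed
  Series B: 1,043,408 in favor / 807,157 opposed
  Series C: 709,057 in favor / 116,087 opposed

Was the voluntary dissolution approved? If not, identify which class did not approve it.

Series A: 3/4 of 2636216 = 1977162; 1,977,162 required, 1,977,003 in favor — not approved.
Series B: a majority of 2086815 is 1043408; 1,043,408 required, 1,043,408 in favor — approved.
Series C: 4/5 of 886321 = 709056.80, rounded up to 709057; 709,057 required, 709,057 in favor — approved.

Not approved — the Series A shares did not give the required vote.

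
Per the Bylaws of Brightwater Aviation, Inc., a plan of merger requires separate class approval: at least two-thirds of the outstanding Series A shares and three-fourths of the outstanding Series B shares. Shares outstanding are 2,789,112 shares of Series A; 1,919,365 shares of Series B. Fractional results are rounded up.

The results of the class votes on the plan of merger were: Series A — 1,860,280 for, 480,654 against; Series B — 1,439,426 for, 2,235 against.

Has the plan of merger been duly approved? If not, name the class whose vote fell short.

Not approved — the Series B shares did not give the required vote.

Series A: 2/3 of 2789112 = 1859408; 1,859,408 required, 1,860,280 in favor — approved.
Series B: 3/4 of 1919365 = 1439523.75, rounded up to 1439524; 1,439,524 required, 1,439,426 in favor — not approved.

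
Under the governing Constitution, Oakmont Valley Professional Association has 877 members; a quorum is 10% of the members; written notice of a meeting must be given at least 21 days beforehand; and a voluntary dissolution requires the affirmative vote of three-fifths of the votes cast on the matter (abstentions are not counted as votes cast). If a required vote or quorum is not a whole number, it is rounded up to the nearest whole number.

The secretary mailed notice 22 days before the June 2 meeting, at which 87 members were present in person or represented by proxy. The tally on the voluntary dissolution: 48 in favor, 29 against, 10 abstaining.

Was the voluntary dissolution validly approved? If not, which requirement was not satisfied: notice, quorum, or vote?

Invalid — quorum requirement not satisfied.

Notice: 22 days given; 21 required. Satisfied.
Quorum: 10% of 877 = 87.70, rounded up to 88; 87 present. Not satisfied.
Vote: requires three-fifths of the votes cast (87 − 10 abstaining = 77); 3/5 of 77 = 46.20, rounded up to 47, so 47 needed; 48 in favor. Satisfied.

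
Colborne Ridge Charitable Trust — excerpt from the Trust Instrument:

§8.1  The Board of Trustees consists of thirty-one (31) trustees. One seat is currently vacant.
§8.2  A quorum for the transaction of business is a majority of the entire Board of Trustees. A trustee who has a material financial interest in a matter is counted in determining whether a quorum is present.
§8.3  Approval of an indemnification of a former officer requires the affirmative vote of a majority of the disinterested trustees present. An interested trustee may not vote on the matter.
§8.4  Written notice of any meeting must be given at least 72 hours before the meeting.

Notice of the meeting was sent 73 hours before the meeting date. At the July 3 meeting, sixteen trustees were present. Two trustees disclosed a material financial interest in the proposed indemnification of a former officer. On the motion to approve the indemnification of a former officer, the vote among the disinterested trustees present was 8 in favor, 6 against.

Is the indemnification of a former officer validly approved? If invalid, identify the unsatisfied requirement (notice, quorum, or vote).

Valid — all requirements satisfied.

Notice: 73 hours given; 72 required (73 ≥ 72). Satisfied.
Quorum: 16 present (interested trustees count toward quorum); quorum is 16. Satisfied.
Vote: the indemnification of a former officer requires a majority of the disinterested trustees present (16 − 2 = 14). A majority of 14 is 8, so 8 affirmative votes are needed; 8 voted in favor. Satisfied.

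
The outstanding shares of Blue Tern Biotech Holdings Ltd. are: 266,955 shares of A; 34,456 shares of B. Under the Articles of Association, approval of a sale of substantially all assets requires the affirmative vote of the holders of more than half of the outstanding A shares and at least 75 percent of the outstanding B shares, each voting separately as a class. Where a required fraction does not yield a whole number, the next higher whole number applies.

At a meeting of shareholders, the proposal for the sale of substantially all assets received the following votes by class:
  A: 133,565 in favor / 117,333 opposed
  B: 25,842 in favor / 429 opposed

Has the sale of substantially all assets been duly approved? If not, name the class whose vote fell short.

Approved — every class gave the required vote.

A: a majority of 266955 is 133478; 133,478 required, 133,565 in favor — approved.
B: 3/4 of 34456 = 25842; 25,842 required, 25,842 in favor — approved.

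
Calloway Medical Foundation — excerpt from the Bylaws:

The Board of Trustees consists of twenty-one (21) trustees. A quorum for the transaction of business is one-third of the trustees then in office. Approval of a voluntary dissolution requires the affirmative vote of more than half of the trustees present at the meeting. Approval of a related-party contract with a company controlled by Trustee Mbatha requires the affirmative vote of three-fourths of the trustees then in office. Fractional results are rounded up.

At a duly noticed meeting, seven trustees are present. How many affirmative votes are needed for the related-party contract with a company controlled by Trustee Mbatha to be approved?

16

The related-party contract with a company controlled by Trustee Mbatha requires three-fourths of the trustees then in office (21).
3/4 of 21 = 15.75, rounded up to 16.
(Only 7 can vote, so the related-party contract with a company controlled by Trustee Mbatha cannot pass at this meeting, but the required vote is still 16.)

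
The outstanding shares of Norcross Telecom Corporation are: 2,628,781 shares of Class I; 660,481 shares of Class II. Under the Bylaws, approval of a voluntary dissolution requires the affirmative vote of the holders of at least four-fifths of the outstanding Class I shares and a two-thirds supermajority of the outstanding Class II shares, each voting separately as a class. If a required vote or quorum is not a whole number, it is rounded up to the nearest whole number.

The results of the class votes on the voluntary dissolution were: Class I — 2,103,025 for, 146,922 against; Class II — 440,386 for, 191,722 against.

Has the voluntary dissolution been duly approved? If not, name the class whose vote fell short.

Approved — every class gave the required vote.

Class I: 4/5 of 2628781 = 2103024.80, rounded up to 2103025; 2,103,025 required, 2,103,025 in favor — approved.
Class II: 2/3 of 660481 = 440320.67, rounded up to 440321; 440,321 required, 440,386 in favor — approved.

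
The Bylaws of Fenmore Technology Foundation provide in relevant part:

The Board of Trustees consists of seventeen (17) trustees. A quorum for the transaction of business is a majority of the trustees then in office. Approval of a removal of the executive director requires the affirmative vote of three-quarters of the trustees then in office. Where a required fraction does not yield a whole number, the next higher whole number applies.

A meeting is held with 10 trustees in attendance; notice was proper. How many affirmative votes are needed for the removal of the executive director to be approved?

The removal of the executive director requires three-fourths of the trustees then in office (17).
3/4 of 17 = 12.75, rounded up to 13.
(Only 10 can vote, so the removal of the executive director cannot pass at this meeting, but the required vote is still 13.)

13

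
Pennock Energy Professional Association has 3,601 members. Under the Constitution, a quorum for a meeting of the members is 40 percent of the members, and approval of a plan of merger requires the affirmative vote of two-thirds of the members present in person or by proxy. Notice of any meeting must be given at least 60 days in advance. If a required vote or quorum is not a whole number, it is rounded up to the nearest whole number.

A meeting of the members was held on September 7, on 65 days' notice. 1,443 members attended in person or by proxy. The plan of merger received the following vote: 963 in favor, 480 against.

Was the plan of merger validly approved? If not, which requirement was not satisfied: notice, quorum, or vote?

Notice: 65 days given; 60 required. Satisfied.
Quorum: 40% of 3,601 = 1,440.40, rounded up to 1,441; 1,443 present. Satisfied.
Vote: requires two-thirds of those present (1,443); 2/3 of 1443 = 962, so 962 needed; 963 in favor. Satisfied.

Valid — all requirements satisfied.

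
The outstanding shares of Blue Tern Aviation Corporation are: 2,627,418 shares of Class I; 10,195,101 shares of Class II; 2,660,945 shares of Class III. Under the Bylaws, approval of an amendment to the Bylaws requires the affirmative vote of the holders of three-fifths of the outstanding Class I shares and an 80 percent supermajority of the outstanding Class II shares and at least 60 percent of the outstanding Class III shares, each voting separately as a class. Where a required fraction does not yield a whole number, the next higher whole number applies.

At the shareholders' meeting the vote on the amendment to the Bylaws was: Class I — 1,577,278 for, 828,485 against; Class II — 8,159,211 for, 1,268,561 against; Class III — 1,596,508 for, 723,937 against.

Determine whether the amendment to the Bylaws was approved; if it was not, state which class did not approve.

Not approved — the Class III shares did not give the required vote.

Class I: 3/5 of 2627418 = 1576450.80, rounded up to 1576451; 1,576,451 required, 1,577,278 in favor — approved.
Class II: 4/5 of 10195101 = 8156080.80, rounded up to 8156081; 8,156,081 required, 8,159,211 in favor — approved.
Class III: 3/5 of 2660945 = 1596567; 1,596,567 required, 1,596,508 in favor — not approved.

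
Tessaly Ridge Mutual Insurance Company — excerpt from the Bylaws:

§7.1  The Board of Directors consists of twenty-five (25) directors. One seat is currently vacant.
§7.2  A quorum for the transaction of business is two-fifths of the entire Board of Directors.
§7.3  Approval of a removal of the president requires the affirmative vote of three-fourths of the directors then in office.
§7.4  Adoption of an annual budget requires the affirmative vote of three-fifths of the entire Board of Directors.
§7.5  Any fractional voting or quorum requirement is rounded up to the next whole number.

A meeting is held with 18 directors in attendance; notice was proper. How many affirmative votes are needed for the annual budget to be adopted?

The annual budget requires three-fifths of the entire Board of Directors (25).
3/5 of 25 = 15.

15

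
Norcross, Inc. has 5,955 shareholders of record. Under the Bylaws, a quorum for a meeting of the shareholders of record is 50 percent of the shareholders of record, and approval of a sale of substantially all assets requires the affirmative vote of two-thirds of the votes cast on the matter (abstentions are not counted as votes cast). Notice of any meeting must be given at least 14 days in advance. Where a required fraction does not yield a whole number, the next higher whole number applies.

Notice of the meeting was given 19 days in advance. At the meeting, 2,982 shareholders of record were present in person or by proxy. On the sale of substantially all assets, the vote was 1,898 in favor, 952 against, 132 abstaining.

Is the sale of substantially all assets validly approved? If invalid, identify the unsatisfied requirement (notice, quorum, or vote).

Invalid — vote requirement not satisfied.

Notice: 19 days given; 14 required. Satisfied.
Quorum: 50% of 5,955 = 2,977.50, rounded up to 2,978; 2,982 present. Satisfied.
Vote: requires two-thirds of the votes cast (2,982 − 132 abstaining = 2,850); 2/3 of 2850 = 1900, so 1,900 needed; 1,898 in favor. Not satisfied.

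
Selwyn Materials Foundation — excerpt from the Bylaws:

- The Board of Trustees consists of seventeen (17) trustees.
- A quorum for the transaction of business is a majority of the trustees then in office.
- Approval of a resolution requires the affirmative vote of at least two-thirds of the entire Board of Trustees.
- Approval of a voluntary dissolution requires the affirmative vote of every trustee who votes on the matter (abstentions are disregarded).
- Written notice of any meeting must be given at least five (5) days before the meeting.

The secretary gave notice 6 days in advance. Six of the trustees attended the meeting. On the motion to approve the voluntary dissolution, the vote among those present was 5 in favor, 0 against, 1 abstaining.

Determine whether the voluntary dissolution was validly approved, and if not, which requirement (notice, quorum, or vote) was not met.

Notice: 6 days given; 5 required (6 ≥ 5). Satisfied.
Quorum: 6 present; quorum is 9. Not satisfied.
Vote: the voluntary dissolution requires the unanimous vote of the votes cast (6 present − 1 abstaining = 5). Unanimous means all 5, so 5 affirmative votes are needed; 5 voted in favor. Satisfied. (Moot — without a quorum no business can be validly transacted.)

Invalid — quorum requirement not satisfied.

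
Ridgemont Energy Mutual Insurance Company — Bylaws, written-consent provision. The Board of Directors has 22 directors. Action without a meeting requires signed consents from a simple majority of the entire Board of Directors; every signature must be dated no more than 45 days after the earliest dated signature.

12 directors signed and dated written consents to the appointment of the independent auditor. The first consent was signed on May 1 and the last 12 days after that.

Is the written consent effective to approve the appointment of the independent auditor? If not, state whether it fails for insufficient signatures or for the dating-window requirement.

Signatures required: a simple majority of 22 — a majority of 22 is 12, so 12 needed; 12 signed. Sufficient.
Dating window: the latest signature is 12 days after the earliest; the limit is 45 days. Within the window.

Effective — both the signature and dating-window requirements are satisfied.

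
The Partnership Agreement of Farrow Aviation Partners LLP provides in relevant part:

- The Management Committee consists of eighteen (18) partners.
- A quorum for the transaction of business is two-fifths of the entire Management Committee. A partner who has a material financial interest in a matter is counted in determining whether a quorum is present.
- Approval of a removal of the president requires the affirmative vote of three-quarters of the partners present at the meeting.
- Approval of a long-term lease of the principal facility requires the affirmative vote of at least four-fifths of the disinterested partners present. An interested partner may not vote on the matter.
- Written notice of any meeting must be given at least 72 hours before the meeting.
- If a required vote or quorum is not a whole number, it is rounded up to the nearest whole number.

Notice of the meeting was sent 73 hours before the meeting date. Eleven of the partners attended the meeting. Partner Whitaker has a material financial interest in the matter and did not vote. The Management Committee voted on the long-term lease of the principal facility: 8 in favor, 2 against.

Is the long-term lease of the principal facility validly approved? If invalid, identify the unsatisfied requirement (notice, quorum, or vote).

Notice: 73 hours given; 72 required (73 ≥ 72). Satisfied.
Quorum: 11 present (interested partners count toward quorum); quorum is 8. Satisfied.
Vote: the long-term lease of the principal facility requires four-fifths of the disinterested partners present (11 − 1 = 10). 4/5 of 10 = 8, so 8 affirmative votes are needed; 8 voted in favor. Satisfied.

Valid — all requirements satisfied.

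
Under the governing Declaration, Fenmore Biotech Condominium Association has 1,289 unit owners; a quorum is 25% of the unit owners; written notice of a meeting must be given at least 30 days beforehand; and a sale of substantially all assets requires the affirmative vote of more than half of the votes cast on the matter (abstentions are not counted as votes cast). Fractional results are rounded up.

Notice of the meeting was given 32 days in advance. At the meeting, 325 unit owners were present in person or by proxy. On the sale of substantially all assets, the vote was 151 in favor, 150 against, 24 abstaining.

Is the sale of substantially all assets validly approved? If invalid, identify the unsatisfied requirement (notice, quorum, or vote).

Valid — all requirements satisfied.

Notice: 32 days given; 30 required. Satisfied.
Quorum: 25% of 1,289 = 322.25, rounded up to 323; 325 present. Satisfied.
Vote: requires a majority of the votes cast (325 − 24 abstaining = 301); a majority of 301 is 151, so 151 needed; 151 in favor. Satisfied.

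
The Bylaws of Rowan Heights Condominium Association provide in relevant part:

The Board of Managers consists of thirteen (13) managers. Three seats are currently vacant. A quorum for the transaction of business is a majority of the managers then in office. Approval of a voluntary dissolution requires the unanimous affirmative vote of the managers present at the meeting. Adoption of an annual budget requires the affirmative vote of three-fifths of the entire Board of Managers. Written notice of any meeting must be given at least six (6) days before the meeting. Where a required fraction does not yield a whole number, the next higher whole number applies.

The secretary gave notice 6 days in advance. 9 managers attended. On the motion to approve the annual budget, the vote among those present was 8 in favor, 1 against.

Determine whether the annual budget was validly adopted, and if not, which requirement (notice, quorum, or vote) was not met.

Notice: 6 days given; 6 required (6 ≥ 6). Satisfied.
Quorum: 9 present; quorum is 6. Satisfied.
Vote: the annual budget requires three-fifths of the entire Board of Managers (13). 3/5 of 13 = 7.80, rounded up to 8, so 8 affirmative votes are needed; 8 voted in favor. Satisfied.

Valid — all requirements satisfied.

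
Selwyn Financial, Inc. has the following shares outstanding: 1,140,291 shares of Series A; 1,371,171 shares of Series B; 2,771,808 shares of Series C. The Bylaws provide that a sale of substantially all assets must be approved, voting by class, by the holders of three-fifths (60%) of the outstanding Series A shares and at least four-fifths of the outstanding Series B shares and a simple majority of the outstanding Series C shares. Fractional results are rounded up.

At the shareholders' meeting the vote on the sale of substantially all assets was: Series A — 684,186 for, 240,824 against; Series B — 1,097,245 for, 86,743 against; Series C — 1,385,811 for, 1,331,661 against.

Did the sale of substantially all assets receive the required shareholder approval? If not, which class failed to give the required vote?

Not approved — the Series C shares did not give the required vote.

Series A: 3/5 of 1140291 = 684174.60, rounded up to 684175; 684,175 required, 684,186 in favor — approved.
Series B: 4/5 of 1371171 = 1096936.80, rounded up to 1096937; 1,096,937 required, 1,097,245 in favor — approved.
Series C: a majority of 2771808 is 1385905; 1,385,905 required, 1,385,811 in favor — not approved.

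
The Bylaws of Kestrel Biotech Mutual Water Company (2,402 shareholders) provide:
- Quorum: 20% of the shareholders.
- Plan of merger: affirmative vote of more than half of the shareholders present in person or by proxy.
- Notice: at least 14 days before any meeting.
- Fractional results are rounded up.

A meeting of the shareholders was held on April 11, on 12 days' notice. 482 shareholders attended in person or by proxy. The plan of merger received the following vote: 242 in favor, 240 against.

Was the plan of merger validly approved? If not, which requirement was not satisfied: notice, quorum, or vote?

Notice: 12 days given; 14 required. Not satisfied.
Quorum: 20% of 2,402 = 480.40, rounded up to 481; 482 present. Satisfied.
Vote: requires a majority of those present (482); a majority of 482 is 242, so 242 needed; 242 in favor. Satisfied.

Invalid — notice requirement not satisfied.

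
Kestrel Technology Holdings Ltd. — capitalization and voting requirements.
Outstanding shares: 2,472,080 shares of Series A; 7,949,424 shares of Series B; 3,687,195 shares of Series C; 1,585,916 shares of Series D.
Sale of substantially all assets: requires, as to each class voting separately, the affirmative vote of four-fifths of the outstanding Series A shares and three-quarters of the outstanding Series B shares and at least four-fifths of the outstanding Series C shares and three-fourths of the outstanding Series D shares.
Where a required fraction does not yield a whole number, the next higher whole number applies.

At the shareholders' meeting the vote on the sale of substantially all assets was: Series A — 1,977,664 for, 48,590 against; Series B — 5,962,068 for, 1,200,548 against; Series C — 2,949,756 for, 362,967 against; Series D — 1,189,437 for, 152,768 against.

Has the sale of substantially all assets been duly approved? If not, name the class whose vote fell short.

Series A: 4/5 of 2472080 = 1977664; 1,977,664 required, 1,977,664 in favor — approved.
Series B: 3/4 of 7949424 = 5962068; 5,962,068 required, 5,962,068 in favor — approved.
Series C: 4/5 of 3687195 = 2949756; 2,949,756 required, 2,949,756 in favor — approved.
Series D: 3/4 of 1585916 = 1189437; 1,189,437 required, 1,189,437 in favor — approved.

Approved — every class gave the required vote.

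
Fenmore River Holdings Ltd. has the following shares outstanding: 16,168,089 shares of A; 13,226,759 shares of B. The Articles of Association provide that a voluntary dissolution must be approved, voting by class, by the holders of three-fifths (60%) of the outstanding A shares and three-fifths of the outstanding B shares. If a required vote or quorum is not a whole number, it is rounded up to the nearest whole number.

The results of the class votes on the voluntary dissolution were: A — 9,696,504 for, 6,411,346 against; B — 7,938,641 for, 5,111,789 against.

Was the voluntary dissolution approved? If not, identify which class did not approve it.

Not approved — the A shares did not give the required vote.

A: 3/5 of 16168089 = 9700853.40, rounded up to 9700854; 9,700,854 required, 9,696,504 in favor — not approved.
B: 3/5 of 13226759 = 7936055.40, rounded up to 7936056; 7,936,056 required, 7,938,641 in favor — approved.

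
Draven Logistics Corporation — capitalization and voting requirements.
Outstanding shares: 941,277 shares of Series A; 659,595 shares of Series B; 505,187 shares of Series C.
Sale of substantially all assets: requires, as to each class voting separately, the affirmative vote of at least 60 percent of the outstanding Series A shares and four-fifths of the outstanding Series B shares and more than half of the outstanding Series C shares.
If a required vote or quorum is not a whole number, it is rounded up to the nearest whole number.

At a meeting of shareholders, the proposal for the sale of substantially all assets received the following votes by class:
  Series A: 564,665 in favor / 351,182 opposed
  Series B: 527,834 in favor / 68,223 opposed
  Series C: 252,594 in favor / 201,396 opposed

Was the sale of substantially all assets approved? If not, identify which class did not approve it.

Not approved — the Series A shares did not give the required vote.

Series A: 3/5 of 941277 = 564766.20, rounded up to 564767; 564,767 required, 564,665 in favor — not approved.
Series B: 4/5 of 659595 = 527676; 527,676 required, 527,834 in favor — approved.
Series C: a majority of 505187 is 252594; 252,594 required, 252,594 in favor — approved.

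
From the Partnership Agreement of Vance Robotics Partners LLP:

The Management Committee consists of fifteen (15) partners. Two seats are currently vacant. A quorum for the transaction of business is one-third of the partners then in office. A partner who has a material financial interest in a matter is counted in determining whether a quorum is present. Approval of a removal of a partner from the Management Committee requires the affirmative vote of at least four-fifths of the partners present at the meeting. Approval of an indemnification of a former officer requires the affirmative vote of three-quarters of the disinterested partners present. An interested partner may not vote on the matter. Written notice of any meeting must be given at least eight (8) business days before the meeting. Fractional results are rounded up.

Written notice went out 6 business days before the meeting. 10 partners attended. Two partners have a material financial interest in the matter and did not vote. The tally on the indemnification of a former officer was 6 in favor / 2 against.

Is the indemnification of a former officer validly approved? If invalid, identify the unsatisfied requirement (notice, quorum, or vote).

Invalid — notice requirement not satisfied.

Notice: 6 business days given; 8 required (6 < 8). Not satisfied.
Quorum: 10 present (interested partners count toward quorum); quorum is 5. Satisfied.
Vote: the indemnification of a former officer requires three-fourths of the disinterested partners present (10 − 2 = 8). 3/4 of 8 = 6, so 6 affirmative votes are needed; 6 voted in favor. Satisfied.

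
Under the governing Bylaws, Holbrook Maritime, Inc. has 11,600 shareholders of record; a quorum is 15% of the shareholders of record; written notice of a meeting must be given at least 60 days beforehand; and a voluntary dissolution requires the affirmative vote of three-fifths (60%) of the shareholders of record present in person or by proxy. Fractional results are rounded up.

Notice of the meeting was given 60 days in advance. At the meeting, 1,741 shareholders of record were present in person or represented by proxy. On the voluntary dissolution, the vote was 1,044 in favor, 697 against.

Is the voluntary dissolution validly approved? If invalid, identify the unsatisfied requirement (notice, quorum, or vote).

Invalid — vote requirement not satisfied.

Notice: 60 days given; 60 required. Satisfied.
Quorum: 15% of 11,600 = 1,740; 1,741 present. Satisfied.
Vote: requires three-fifths of those present (1,741); 3/5 of 1741 = 1044.60, rounded up to 1045, so 1,045 needed; 1,044 in favor. Not satisfied.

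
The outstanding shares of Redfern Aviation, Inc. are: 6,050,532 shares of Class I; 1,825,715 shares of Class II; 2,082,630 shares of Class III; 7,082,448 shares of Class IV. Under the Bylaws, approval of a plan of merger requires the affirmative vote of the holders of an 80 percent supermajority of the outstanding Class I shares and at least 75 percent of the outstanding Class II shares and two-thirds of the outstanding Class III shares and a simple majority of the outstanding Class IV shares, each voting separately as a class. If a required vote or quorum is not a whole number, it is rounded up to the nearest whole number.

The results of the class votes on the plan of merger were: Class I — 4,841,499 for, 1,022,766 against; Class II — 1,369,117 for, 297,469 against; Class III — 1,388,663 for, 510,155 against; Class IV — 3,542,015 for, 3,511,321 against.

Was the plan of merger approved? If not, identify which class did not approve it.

Class I: 4/5 of 6050532 = 4840425.60, rounded up to 4840426; 4,840,426 required, 4,841,499 in favor — approved.
Class II: 3/4 of 1825715 = 1369286.25, rounded up to 1369287; 1,369,287 required, 1,369,117 in favor — not approved.
Class III: 2/3 of 2082630 = 1388420; 1,388,420 required, 1,388,663 in favor — approved.
Class IV: a majority of 7082448 is 3541225; 3,541,225 required, 3,542,015 in favor — approved.

Not approved — the Class II shares did not give the required vote.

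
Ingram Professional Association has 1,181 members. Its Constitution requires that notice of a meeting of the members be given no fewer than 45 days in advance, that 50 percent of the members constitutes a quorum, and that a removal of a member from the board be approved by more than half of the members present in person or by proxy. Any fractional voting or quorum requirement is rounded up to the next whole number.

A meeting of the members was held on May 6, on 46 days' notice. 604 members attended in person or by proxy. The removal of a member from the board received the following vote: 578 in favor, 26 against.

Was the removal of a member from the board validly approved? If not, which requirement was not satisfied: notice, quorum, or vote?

Notice: 46 days given; 45 required. Satisfied.
Quorum: 50% of 1,181 = 590.50, rounded up to 591; 604 present. Satisfied.
Vote: requires a majority of those present (604); a majority of 604 is 303, so 303 needed; 578 in favor. Satisfied.

Valid — all requirements satisfied.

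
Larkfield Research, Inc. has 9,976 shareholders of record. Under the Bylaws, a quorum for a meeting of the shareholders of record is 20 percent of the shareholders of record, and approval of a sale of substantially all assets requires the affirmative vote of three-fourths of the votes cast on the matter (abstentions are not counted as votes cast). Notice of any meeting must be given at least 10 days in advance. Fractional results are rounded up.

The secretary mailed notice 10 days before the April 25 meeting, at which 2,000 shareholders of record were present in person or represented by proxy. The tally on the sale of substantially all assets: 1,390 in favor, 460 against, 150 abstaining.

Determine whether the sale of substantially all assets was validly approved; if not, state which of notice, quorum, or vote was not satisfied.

Notice: 10 days given; 10 required. Satisfied.
Quorum: 20% of 9,976 = 1,995.20, rounded up to 1,996; 2,000 present. Satisfied.
Vote: requires three-fourths of the votes cast (2,000 − 150 abstaining = 1,850); 3/4 of 1850 = 1387.50, rounded up to 1388, so 1,388 needed; 1,390 in favor. Satisfied.

Valid — all requirements satisfied.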